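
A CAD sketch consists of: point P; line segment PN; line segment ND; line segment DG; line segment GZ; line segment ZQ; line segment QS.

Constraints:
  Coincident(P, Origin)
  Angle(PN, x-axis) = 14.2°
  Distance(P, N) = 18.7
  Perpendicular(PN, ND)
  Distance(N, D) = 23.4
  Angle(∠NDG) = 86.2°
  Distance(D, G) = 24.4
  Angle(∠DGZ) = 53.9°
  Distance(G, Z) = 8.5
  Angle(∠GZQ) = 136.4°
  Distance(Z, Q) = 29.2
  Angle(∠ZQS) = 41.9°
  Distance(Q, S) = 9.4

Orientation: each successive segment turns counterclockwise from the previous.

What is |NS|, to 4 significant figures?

19.38

P is at the origin; PN runs at 14.2° with length 18.7, so N = (18.13, 4.587). PN ⟂ ND, so ND runs at 104.2°; with |ND| = 23.4, D = (12.39, 27.27). ∠NDG = 86.2° gives DG at -162.0° from the x-axis; with |DG| = 24.4, G = (-10.82, 19.73). ∠DGZ = 53.9° gives GZ at -35.90° from the x-axis; with |GZ| = 8.5, Z = (-3.932, 14.75). ∠GZQ = 136.4° gives ZQ at 7.700° from the x-axis; with |ZQ| = 29.2, Q = (25.00, 18.66). ∠ZQS = 41.9° gives QS at 145.8° from the x-axis; with |QS| = 9.4, S = (17.23, 23.94). Then |NS| = |S − N| = 19.38.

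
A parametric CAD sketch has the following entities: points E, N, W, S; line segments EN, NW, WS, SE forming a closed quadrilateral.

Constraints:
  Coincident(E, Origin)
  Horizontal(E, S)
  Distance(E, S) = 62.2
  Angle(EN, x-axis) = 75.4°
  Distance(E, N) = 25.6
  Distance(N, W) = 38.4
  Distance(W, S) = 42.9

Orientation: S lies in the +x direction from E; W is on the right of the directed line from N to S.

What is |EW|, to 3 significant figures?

23.4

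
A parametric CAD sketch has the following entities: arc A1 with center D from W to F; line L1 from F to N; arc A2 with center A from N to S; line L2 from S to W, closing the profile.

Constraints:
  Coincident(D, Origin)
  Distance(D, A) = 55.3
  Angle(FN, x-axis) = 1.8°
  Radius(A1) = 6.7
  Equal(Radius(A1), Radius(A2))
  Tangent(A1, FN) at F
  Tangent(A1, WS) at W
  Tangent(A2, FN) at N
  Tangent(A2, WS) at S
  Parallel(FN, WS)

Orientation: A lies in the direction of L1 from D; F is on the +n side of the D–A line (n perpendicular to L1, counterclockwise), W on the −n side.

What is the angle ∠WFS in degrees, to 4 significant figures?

76.38°

The slot axis is L1's direction at 1.8°, so u = (cos 1.8°, sin 1.8°) = (0.9995, 0.03141) and n = (−sin 1.8°, cos 1.8°) = (-0.03141, 0.9995). D is at the origin and A lies 55.3 along u from D, so A = 55.3·u = (55.27, 1.737). Tangency of A1 to both parallel lines with radius 6.7 puts F and W at D ± 6.7·n: F = (-0.2105, 6.697), W = (0.2105, -6.697). Equal radii place N and S the same way about A: N = A + 6.7·n = (55.06, 8.434), S = A − 6.7·n = (55.48, -4.960). Then cos ∠WFS = FW·FS / (|FW||FS|), giving 76.38°.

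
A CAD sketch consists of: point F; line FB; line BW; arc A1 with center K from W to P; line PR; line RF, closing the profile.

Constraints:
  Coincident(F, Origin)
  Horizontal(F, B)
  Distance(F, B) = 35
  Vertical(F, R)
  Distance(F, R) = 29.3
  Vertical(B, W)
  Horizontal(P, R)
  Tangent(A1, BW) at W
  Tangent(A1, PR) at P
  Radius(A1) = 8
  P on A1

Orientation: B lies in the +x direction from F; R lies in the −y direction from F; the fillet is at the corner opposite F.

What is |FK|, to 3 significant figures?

34.4

F is at the origin; F and B share the same y with |FB| = 35.0 and B on the +x side, so B = (35.0, 0.00). FR is vertical with |FR| = 29.3 and R on the −y side, so R = (0.00, -29.3). The virtual corner opposite F is at (35.0, -29.3). Tangency of A1 to BW means the radius KW is perpendicular to BW and A1 meets PR tangentially, so KP is at right angles to PR, with radius 8.0, so the center K sits 8.0 in from both sides at K = (27.0, -21.3). Then |FK| = |K − F| = 34.4.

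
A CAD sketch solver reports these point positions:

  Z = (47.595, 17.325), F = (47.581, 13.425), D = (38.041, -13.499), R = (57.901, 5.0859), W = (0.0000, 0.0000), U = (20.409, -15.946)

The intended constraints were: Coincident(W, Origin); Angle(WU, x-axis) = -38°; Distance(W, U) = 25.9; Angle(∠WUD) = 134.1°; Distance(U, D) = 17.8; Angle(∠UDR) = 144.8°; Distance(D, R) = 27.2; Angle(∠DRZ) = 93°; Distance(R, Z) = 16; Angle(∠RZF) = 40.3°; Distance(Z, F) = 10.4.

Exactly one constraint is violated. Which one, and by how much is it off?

Distance(Z, F) = 10.4 — off by 6.50.

W = (0.00, 0.00) ✓; WU at -38.00° ✓; |WU| = 25.90 ✓; ∠WUD = 134.1° ✓; |UD| = 17.80 ✓; ∠UDR = 144.8° ✓; |DR| = 27.20 ✓; ∠DRZ = 93.00° ✓; |RZ| = 16.00 ✓; ∠RZF = 40.30° ✓; |ZF| = 3.900 ✗.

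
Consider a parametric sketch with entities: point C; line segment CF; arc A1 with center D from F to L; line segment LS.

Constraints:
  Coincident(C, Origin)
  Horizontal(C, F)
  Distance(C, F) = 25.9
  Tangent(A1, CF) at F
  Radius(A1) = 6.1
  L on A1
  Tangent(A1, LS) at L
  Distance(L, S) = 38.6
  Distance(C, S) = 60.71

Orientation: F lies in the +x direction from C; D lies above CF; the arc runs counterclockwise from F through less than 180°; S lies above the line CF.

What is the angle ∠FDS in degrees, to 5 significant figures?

149.03°

Checks: |DL| = 6.100 ✓; ∠(DL, LS) = 90.00° ✓; |LS| = 38.60 ✓; |CS| = 60.71 ✓.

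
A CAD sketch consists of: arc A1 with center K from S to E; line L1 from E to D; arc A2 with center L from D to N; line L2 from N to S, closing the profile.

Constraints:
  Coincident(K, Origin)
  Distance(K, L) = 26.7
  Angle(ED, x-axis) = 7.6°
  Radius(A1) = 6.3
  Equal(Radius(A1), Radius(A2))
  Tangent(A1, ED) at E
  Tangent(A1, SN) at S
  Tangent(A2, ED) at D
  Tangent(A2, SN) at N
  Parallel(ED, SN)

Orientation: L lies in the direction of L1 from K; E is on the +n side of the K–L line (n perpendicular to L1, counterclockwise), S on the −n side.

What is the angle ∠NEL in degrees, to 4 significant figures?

11.99°

The slot axis is L1's direction at 7.6°, so u = (cos 7.6°, sin 7.6°) = (0.9912, 0.1323) and n = (−sin 7.6°, cos 7.6°) = (-0.1323, 0.9912). K is at the origin and L lies 26.7 along u from K, so L = 26.7·u = (26.47, 3.531). Tangency of A1 to both parallel lines with radius 6.3 puts E and S at K ± 6.3·n: E = (-0.8332, 6.245), S = (0.8332, -6.245). Equal radii place D and N the same way about L: D = L + 6.3·n = (25.63, 9.776), N = L − 6.3·n = (27.30, -2.713). Then cos ∠NEL = EN·EL / (|EN||EL|), giving 11.99°.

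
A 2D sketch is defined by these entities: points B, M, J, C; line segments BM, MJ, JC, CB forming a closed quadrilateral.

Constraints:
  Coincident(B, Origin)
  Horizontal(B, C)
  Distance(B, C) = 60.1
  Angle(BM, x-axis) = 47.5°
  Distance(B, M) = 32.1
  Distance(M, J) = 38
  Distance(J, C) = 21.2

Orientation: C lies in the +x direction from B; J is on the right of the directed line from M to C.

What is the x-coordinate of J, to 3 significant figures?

40.9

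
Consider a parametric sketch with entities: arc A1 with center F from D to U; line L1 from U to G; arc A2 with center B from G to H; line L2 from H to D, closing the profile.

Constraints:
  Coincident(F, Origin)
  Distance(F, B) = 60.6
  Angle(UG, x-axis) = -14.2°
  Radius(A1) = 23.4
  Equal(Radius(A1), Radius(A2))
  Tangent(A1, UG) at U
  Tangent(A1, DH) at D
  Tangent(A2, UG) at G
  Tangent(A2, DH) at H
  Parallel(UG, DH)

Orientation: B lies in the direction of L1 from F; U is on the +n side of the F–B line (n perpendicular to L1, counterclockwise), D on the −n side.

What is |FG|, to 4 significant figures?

64.96

The slot axis is L1's direction at -14.2°, so u = (cos -14.2°, sin -14.2°) = (0.9694, -0.2453) and n = (−sin -14.2°, cos -14.2°) = (0.2453, 0.9694). F is at the origin and B lies 60.6 along u from F, so B = 60.6·u = (58.75, -14.87). Tangency of A1 to both parallel lines with radius 23.4 puts U and D at F ± 23.4·n: U = (5.740, 22.69), D = (-5.740, -22.69). Equal radii place G and H the same way about B: G = B + 23.4·n = (64.49, 7.819), H = B − 23.4·n = (53.01, -37.55). Then |FG| = |G − F| = 64.96.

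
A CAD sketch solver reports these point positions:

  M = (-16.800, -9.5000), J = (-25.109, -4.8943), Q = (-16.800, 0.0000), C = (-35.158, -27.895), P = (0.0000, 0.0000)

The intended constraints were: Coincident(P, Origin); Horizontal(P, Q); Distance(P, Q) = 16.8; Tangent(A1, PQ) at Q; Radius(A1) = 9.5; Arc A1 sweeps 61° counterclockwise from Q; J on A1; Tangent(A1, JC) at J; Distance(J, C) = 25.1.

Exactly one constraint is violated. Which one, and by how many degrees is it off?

Tangent(A1, JC) at J — off by 5.40°.

P = (0.00, 0.00) ✓; P.y = 0.00, Q.y = 0.00 ✓; |PQ| = 16.80 ✓; ∠(MQ, QP) = 90.00° ✓; |MQ| = 9.500 ✓; bearing(M→J) − bearing(M→Q) = 61.00° ✓; |MJ| = 9.500 ✓; ∠(MJ, JC) = 84.60° ✗; |JC| = 25.10 ✓.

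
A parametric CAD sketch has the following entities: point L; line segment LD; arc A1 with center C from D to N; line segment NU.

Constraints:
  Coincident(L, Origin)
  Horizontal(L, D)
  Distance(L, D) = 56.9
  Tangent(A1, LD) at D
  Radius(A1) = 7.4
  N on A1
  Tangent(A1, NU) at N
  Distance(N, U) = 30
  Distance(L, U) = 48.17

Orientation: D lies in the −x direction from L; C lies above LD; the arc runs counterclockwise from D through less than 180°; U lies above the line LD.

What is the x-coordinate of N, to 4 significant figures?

-50.28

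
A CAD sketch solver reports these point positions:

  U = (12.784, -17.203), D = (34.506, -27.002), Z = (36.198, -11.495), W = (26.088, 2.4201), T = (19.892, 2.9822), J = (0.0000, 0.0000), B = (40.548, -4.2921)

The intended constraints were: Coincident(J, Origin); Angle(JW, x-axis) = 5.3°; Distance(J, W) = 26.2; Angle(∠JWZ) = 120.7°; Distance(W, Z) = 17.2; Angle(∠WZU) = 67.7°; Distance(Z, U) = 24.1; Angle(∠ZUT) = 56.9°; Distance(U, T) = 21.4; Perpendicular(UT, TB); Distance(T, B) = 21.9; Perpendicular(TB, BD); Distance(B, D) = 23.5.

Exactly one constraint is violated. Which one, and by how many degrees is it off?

Perpendicular(TB, BD) — off by 4.50°.

J = (0.00, 0.00) ✓; JW at 5.300° ✓; |JW| = 26.20 ✓; ∠JWZ = 120.7° ✓; |WZ| = 17.20 ✓; ∠WZU = 67.70° ✓; |ZU| = 24.10 ✓; ∠ZUT = 56.90° ✓; |UT| = 21.40 ✓; ∠(UT, TB) = 90.00° ✓; |TB| = 21.90 ✓; ∠(TB, BD) = 85.50° ✗; |BD| = 23.50 ✓.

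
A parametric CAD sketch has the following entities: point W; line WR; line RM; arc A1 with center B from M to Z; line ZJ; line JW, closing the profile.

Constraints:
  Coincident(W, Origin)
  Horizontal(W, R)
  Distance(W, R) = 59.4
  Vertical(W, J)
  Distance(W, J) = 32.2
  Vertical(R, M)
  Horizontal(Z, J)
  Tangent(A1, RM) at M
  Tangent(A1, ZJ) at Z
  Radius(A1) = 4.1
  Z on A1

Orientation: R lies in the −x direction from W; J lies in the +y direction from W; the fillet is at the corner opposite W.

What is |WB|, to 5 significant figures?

62.030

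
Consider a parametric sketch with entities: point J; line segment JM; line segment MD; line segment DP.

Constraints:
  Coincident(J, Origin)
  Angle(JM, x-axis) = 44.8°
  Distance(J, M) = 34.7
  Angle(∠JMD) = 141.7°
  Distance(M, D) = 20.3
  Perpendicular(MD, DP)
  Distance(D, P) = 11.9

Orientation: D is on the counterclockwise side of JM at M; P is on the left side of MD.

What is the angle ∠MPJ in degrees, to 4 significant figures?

41.80°

∠JMD = 141.7°, so MD runs at 44.8° + (180° − 141.7°) = 83.10° from the x-axis; with |MD| = 20.3, D = M + 20.3·(cos 83.10°, sin 83.10°) = (27.06, 44.60). MD ⟂ DP; with |DP| = 11.9 on the left of MD, P = D + 11.9·(-0.9928, 0.1201) = (15.25, 46.03). Then cos ∠MPJ = PM·PJ / (|PM||PJ|), giving 41.80°.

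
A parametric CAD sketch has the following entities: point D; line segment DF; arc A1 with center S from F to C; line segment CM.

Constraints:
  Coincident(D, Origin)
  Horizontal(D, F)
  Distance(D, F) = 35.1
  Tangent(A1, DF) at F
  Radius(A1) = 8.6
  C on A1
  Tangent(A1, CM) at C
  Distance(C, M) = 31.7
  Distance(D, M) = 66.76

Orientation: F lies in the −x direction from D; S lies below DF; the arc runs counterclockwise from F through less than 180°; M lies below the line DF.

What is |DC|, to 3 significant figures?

42.6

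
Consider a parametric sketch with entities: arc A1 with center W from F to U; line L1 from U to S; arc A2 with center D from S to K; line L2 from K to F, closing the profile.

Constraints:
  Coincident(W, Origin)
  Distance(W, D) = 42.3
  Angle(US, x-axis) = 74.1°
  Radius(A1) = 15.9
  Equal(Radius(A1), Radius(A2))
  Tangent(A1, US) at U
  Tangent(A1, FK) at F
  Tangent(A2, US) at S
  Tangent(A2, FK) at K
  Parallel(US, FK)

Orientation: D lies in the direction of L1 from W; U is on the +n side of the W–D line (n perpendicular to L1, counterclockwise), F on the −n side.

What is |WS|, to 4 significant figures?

45.19

The slot axis is L1's direction at 74.1°, so u = (cos 74.1°, sin 74.1°) = (0.2740, 0.9617) and n = (−sin 74.1°, cos 74.1°) = (-0.9617, 0.2740). W is at the origin and D lies 42.3 along u from W, so D = 42.3·u = (11.59, 40.68). Tangency of A1 to both parallel lines with radius 15.9 puts U and F at W ± 15.9·n: U = (-15.29, 4.356), F = (15.29, -4.356). Equal radii place S and K the same way about D: S = D + 15.9·n = (-3.703, 45.04), K = D − 15.9·n = (26.88, 36.33). Then |WS| = |S − W| = 45.19.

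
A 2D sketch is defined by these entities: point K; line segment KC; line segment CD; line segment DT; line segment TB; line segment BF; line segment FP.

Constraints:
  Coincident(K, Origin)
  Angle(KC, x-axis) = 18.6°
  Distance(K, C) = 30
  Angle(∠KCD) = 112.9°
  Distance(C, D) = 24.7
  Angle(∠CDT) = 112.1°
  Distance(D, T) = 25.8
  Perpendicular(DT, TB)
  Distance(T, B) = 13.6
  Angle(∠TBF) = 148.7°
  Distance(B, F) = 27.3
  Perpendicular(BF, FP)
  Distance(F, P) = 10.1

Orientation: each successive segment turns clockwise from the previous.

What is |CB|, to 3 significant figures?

36.3

∠CDT = 112.1° gives DT at -116° from the x-axis; with |DT| = 25.8, T = (33.3, -32.0). DT ⟂ TB, so TB runs at 154°; with |TB| = 13.6, B = (21.1, -26.0). Then |CB| = |B − C| = 36.3.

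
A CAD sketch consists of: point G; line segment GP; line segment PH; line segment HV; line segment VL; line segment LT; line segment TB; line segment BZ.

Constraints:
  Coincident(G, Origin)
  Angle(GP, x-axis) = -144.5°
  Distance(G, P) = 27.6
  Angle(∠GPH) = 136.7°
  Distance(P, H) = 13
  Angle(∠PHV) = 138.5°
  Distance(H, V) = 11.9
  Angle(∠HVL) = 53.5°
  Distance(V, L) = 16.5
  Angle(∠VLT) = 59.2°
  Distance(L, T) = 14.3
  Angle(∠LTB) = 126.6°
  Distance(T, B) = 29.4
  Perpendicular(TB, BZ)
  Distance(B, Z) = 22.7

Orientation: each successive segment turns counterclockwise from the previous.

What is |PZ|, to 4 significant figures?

46.49

G is at the origin; GP runs at -144.5° with length 27.6, so P = (-22.47, -16.03). ∠GPH = 136.7° gives PH at -101.2° from the x-axis; with |PH| = 13.0, H = (-24.99, -28.78). ∠PHV = 138.5° gives HV at -59.70° from the x-axis; with |HV| = 11.9, V = (-18.99, -39.05). ∠HVL = 53.5° gives VL at 66.80° from the x-axis; with |VL| = 16.5, L = (-12.49, -23.89). ∠VLT = 59.2° gives LT at -172.4° from the x-axis; with |LT| = 14.3, T = (-26.67, -25.78). ∠LTB = 126.6° gives TB at -119.0° from the x-axis; with |TB| = 29.4, B = (-40.92, -51.49). The perpendicularity gives BZ at right angles to TB, so BZ runs at -29.00°; with |BZ| = 22.7, Z = (-21.06, -62.50). Then |PZ| = |Z − P| = 46.49.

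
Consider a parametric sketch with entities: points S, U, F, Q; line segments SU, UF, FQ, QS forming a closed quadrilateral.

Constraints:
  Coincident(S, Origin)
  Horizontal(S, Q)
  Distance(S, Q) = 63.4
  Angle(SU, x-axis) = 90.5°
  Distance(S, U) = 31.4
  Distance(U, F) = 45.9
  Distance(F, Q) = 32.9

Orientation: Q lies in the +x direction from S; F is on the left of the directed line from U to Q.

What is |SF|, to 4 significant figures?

53.18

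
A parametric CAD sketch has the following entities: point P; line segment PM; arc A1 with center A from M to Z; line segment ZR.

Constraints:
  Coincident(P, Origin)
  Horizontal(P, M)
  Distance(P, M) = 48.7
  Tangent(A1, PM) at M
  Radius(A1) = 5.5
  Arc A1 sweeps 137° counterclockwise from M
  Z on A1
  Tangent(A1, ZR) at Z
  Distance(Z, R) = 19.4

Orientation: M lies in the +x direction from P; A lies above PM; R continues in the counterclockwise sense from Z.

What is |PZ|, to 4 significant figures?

53.31

P is at the origin; PM is horizontal with |PM| = 48.7 and M on the +x side, so M = (48.70, 0.000). Tangency of A1 to PM means the radius AM is perpendicular to PM, so A = M + (0, 5.5) = (48.70, 5.500). On A1, M sits at bearing -90° from A; a 137° counterclockwise sweep puts Z at bearing 47°, so Z = A + 5.5·(cos 47°, sin 47°) = (52.45, 9.522). Then |PZ| = |Z − P| = 53.31.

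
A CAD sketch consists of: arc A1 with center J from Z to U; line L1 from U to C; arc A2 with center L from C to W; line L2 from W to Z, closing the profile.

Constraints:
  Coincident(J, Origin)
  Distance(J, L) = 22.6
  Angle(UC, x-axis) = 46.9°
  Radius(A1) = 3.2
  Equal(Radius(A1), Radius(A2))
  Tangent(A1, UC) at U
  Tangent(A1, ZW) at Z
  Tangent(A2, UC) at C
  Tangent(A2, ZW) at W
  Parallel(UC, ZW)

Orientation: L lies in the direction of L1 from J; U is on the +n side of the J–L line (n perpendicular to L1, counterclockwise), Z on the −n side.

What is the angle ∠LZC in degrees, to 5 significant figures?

7.7523°

The slot axis is L1's direction at 46.9°, so u = (cos 46.9°, sin 46.9°) = (0.68327, 0.73016) and n = (−sin 46.9°, cos 46.9°) = (-0.73016, 0.68327). J is at the origin and L lies 22.6 along u from J, so L = 22.6·u = (15.442, 16.502). Tangency of A1 to both parallel lines with radius 3.2 puts U and Z at J ± 3.2·n: U = (-2.3365, 2.1865), Z = (2.3365, -2.1865). Equal radii place C and W the same way about L: C = L + 3.2·n = (13.105, 18.688), W = L − 3.2·n = (17.779, 14.315). Then cos ∠LZC = ZL·ZC / (|ZL||ZC|), giving 7.7523°.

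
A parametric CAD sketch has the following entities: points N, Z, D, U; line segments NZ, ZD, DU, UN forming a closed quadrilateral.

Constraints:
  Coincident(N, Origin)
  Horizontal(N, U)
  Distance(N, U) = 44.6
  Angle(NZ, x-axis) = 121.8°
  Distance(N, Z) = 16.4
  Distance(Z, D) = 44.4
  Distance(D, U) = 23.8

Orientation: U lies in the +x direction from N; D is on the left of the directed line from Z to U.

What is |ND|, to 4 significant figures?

41.28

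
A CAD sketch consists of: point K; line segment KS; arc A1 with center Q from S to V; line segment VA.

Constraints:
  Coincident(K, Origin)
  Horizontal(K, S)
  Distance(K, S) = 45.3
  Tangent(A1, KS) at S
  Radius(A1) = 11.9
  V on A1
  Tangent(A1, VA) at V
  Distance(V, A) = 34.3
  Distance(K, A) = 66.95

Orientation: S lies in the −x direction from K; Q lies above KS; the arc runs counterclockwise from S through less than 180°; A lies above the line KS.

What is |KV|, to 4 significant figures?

37.82

Checks: ∠(QS, SK) = 90.00° ✓; |QS| = 11.90 ✓; |QV| = 11.90 ✓; ∠(QV, VA) = 90.00° ✓; |VA| = 34.30 ✓; |KA| = 66.95 ✓.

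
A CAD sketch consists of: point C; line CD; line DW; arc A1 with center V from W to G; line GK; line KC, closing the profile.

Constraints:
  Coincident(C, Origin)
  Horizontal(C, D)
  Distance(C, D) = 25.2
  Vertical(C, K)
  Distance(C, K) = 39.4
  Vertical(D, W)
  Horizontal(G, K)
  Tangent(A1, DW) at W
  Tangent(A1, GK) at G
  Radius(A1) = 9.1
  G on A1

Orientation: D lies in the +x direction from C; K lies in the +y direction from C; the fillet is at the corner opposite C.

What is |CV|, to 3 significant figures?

34.3

C and K share the same x with |CK| = 39.4 and K on the +y side, so K = (0.00, 39.4). The virtual corner opposite C is at (25.2, 39.4). A1 meets DW tangentially, so VW is at right angles to DW and the tangent condition forces VG to be normal to GK, with radius 9.1, so the center V sits 9.1 in from both sides at V = (16.1, 30.3). Then |CV| = |V − C| = 34.3.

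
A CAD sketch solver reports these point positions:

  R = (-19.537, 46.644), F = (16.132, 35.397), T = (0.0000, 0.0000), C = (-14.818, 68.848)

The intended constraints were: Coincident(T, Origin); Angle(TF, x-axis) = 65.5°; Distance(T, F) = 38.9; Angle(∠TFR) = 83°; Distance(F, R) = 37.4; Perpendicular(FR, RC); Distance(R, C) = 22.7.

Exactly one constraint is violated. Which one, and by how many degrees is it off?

Perpendicular(FR, RC) — off by 5.50°.

T = (0.00, 0.00) ✓; TF at 65.50° ✓; |TF| = 38.90 ✓; ∠TFR = 83.00° ✓; |FR| = 37.40 ✓; ∠(FR, RC) = 84.50° ✗; |RC| = 22.70 ✓.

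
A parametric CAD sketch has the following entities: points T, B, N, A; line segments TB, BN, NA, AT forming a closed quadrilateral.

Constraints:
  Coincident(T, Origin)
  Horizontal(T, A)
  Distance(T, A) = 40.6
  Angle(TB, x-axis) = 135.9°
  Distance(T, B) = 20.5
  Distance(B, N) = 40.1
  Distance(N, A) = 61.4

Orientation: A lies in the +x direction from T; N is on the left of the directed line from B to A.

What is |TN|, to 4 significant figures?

49.74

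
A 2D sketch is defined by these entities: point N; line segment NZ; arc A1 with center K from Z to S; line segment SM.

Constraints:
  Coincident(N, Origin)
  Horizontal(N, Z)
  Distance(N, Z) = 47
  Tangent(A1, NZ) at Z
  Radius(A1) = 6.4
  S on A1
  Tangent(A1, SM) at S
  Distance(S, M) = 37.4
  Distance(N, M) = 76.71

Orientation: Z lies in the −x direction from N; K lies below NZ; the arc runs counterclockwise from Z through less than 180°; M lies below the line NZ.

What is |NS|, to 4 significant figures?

53.18

N is at the origin; NZ is horizontal with |NZ| = 47.0 and Z on the −x side, so Z = (-47.00, 0.000). The tangent condition forces KZ to be normal to NZ, so K = Z + (0, -6.4) = (-47.00, -6.400). Since KS ⟂ SM (tangency), |KM| = √(6.4² + 37.4²) = 37.94 regardless of where S sits on A1. So M lies on both circle(N, 76.71) and circle(K, 37.94); the below-NZ intersection is M = (-65.87, -39.32). S is the foot of the tangent from M: S = (-53.01, -4.200).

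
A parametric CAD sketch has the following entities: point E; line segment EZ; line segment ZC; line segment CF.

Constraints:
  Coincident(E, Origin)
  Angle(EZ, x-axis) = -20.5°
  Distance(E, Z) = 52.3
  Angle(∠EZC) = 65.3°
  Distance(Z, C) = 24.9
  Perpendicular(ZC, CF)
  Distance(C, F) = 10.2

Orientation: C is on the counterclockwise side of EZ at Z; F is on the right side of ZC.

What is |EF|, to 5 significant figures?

57.795

E is at the origin; EZ runs at -20.5° with length 52.3, so Z = 52.3·(cos -20.5°, sin -20.5°) = (48.988, -18.316). ∠EZC = 65.3°, so ZC runs at -20.5° + (180° − 65.3°) = 94.200° from the x-axis; with |ZC| = 24.9, C = Z + 24.9·(cos 94.200°, sin 94.200°) = (47.164, 6.5173). ZC ⟂ CF; with |CF| = 10.2 on the right of ZC, F = C + 10.2·(0.99731, 0.073238) = (57.337, 7.2643). Then |EF| = |F − E| = 57.795.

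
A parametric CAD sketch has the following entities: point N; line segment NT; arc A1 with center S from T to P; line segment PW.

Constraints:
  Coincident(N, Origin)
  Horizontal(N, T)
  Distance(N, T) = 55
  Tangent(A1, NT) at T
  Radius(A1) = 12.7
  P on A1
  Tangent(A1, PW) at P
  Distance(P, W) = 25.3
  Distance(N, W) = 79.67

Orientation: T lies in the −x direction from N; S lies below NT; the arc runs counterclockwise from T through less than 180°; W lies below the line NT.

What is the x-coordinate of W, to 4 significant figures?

-71.07

Checks: |SP| = 12.70 ✓; ∠(SP, PW) = 90.00° ✓; |PW| = 25.30 ✓; |NW| = 79.67 ✓.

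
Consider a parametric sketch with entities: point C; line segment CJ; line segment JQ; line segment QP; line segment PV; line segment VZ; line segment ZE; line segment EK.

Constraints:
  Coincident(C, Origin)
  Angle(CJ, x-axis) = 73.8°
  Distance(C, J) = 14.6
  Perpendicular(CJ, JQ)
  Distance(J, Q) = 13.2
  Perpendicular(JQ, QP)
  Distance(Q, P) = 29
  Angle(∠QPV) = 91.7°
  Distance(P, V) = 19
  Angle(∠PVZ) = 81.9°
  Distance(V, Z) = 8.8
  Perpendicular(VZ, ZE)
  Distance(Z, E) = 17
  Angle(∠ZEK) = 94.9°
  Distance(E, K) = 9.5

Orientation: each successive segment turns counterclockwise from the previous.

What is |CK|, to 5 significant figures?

21.217

C is at the origin; CJ runs at 73.8° with length 14.6, so J = (4.0733, 14.020). The perpendicularity gives JQ at right angles to CJ, so JQ runs at 163.80°; with |JQ| = 13.2, Q = (-8.6026, 17.703). JQ ⟂ QP, so QP runs at -106.20°; with |QP| = 29.0, P = (-16.693, -10.146). ∠QPV = 91.7° gives PV at -17.900° from the x-axis; with |PV| = 19.0, V = (1.3869, -15.985). ∠PVZ = 81.9° gives VZ at 80.200° from the x-axis; with |VZ| = 8.8, Z = (2.8848, -7.3137). VZ ⟂ ZE, so ZE runs at 170.20°; with |ZE| = 17.0, E = (-13.867, -4.4202). ∠ZEK = 94.9° gives EK at -104.70° from the x-axis; with |EK| = 9.5, K = (-16.278, -13.609). Then |CK| = |K − C| = 21.217.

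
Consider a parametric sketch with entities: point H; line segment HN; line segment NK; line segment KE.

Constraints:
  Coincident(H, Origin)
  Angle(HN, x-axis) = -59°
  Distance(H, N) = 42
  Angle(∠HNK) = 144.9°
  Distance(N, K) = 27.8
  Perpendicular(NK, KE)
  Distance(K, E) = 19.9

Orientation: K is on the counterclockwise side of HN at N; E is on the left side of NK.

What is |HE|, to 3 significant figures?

62.3

H is at the origin; HN runs at -59.0° with length 42.0, so N = 42.0·(cos -59.0°, sin -59.0°) = (21.6, -36.0). ∠HNK = 144.9°, so NK runs at -59.0° + (180° − 144.9°) = -23.9° from the x-axis; with |NK| = 27.8, K = N + 27.8·(cos -23.9°, sin -23.9°) = (47.0, -47.3). NK is perpendicular to KE; with |KE| = 19.9 on the left of NK, E = K + 19.9·(0.405, 0.914) = (55.1, -29.1). Then |HE| = |E − H| = 62.3.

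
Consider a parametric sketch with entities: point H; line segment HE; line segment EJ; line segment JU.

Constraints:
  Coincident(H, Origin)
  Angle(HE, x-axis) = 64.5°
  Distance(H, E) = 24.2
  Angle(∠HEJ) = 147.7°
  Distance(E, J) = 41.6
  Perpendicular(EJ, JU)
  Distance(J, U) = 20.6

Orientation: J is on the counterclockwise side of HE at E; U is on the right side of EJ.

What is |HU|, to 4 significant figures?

70.54

∠HEJ = 147.7°, so EJ runs at 64.5° + (180° − 147.7°) = 96.80° from the x-axis; with |EJ| = 41.6, J = E + 41.6·(cos 96.80°, sin 96.80°) = (5.493, 63.15). EJ ⟂ JU; with |JU| = 20.6 on the right of EJ, U = J + 20.6·(0.9930, 0.1184) = (25.95, 65.59). Then |HU| = |U − H| = 70.54.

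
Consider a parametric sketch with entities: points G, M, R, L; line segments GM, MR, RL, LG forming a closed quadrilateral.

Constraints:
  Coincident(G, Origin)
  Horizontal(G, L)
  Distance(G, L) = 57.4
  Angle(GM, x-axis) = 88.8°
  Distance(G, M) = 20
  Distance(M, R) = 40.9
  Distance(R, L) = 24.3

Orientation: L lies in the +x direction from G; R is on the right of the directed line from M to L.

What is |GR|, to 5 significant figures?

33.705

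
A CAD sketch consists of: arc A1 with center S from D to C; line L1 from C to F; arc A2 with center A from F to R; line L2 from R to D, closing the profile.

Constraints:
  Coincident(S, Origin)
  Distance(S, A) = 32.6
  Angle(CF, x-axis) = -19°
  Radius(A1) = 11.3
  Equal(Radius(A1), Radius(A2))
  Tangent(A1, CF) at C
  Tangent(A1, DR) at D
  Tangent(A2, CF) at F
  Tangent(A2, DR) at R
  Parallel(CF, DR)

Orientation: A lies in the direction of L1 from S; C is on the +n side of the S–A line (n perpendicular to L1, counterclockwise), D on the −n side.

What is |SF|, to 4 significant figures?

34.50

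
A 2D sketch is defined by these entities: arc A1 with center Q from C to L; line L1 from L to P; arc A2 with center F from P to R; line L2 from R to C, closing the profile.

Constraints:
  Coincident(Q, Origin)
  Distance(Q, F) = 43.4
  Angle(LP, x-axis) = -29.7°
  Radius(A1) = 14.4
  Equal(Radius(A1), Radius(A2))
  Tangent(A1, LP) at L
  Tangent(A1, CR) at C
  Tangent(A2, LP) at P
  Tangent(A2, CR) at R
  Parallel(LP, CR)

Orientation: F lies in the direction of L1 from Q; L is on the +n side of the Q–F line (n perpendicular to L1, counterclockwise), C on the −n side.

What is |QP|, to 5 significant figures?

45.727

The slot axis is L1's direction at -29.7°, so u = (cos -29.7°, sin -29.7°) = (0.86863, -0.49546) and n = (−sin -29.7°, cos -29.7°) = (0.49546, 0.86863). Q is at the origin and F lies 43.4 along u from Q, so F = 43.4·u = (37.699, -21.503). Tangency of A1 to both parallel lines with radius 14.4 puts L and C at Q ± 14.4·n: L = (7.1346, 12.508), C = (-7.1346, -12.508). Equal radii place P and R the same way about F: P = F + 14.4·n = (44.833, -8.9946), R = F − 14.4·n = (30.564, -34.011). Then |QP| = |P − Q| = 45.727.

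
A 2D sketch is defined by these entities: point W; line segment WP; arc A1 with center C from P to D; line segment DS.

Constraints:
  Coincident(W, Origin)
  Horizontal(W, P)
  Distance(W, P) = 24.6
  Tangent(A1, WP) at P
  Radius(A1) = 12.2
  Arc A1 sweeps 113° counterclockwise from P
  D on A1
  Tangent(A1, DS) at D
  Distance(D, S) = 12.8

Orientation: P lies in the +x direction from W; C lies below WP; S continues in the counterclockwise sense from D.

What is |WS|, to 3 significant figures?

34.1

W is at the origin; WP is horizontal with |WP| = 24.6 and P on the +x side, so P = (24.6, 0.00). Since A1 is tangent to WP there, CP ⟂ WP, so C = P + (0, -12.2) = (24.6, -12.2). On A1, P sits at bearing 90° from C; a 113° counterclockwise sweep puts D at bearing 203°, so D = C + 12.2·(cos 203°, sin 203°) = (13.4, -17.0). A1 meets DS tangentially, so CD is at right angles to DS, so DS runs along (−sin 203°, cos 203°); with |DS| = 12.8, S = (18.4, -28.7). Then |WS| = |S − W| = 34.1.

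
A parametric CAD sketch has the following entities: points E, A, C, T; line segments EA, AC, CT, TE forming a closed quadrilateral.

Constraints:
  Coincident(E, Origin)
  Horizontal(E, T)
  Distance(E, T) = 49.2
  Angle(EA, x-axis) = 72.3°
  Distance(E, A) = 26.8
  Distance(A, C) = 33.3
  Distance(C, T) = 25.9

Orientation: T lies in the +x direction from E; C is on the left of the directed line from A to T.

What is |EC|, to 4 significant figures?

48.25

Checks: E = (0.00, 0.00) ✓; |AC| = 33.30 ✓; |CT| = 25.90 ✓.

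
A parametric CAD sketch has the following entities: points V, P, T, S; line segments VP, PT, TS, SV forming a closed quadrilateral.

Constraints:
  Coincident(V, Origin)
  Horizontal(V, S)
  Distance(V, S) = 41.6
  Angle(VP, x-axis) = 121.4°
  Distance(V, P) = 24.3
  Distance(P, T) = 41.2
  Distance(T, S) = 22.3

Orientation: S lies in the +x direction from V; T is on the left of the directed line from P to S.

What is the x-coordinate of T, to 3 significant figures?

28.4

V is at the origin; VS is horizontal with |VS| = 41.6 and S in +x, so S = (41.6, 0). VP runs at 121.4° with |VP| = 24.3, so P = (-12.7, 20.7). T is determined by |PT| = 41.2 and |TS| = 22.3 together: it lies at the intersection of circle(P, 41.2) and circle(S, 22.3). With |PS| = 58.1, the foot of the radical line on PS is 39.4 from P and the perpendicular offset is √(41.2² − 39.4²) = 12.1. Taking the left-of-PS solution: T = (28.4, 18.0).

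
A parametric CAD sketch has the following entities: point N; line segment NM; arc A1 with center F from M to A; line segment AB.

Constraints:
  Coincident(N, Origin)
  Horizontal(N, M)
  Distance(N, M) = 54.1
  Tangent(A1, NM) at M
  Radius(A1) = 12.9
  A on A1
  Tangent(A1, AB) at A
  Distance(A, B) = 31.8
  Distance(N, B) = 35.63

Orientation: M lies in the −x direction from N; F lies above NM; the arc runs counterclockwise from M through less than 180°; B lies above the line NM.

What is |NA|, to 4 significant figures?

44.88

Checks: ∠(FM, MN) = 90.00° ✓; |FM| = 12.90 ✓; |FA| = 12.90 ✓; ∠(FA, AB) = 90.00° ✓; |AB| = 31.80 ✓; |NB| = 35.63 ✓.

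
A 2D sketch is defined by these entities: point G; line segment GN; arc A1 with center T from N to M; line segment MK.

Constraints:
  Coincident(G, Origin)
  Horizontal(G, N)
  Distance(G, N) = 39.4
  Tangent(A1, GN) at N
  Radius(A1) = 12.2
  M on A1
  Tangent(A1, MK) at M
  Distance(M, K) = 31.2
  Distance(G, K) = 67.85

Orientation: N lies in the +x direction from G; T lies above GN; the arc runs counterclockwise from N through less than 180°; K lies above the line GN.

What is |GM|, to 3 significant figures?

52.9

Checks: |TM| = 12.20 ✓; ∠(TM, MK) = 90.00° ✓; |MK| = 31.20 ✓; |GK| = 67.85 ✓.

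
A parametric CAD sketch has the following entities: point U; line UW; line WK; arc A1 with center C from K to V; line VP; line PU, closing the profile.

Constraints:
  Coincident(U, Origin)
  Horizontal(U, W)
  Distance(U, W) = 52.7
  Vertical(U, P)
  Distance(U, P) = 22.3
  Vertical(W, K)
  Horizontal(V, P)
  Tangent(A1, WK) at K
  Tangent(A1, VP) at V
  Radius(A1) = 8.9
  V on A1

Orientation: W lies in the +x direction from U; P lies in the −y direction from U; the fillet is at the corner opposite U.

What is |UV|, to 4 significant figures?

49.15

The virtual corner opposite U is at (52.70, -22.30). Since A1 is tangent to WK there, CK ⟂ WK and A1 meets VP tangentially, so CV is at right angles to VP, with radius 8.9, so the center C sits 8.9 in from both sides at C = (43.80, -13.40). That places the tangent points at K = (52.70, -13.40) on WK and V = (43.80, -22.30) on VP. Then |UV| = |V − U| = 49.15.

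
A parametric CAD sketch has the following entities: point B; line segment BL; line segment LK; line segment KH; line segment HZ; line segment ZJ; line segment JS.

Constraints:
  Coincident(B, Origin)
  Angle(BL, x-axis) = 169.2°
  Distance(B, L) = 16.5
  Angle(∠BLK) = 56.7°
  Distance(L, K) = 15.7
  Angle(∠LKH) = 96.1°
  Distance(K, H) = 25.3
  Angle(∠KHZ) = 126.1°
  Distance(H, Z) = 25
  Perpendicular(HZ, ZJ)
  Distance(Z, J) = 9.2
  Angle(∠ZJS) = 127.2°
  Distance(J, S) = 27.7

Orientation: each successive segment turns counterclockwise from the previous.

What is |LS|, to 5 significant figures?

8.0000

B is at the origin; BL runs at 169.2° with length 16.5, so L = (-16.208, 3.0918). ∠BLK = 56.7° gives LK at -67.500° from the x-axis; with |LK| = 15.7, K = (-10.200, -11.413). ∠LKH = 96.1° gives KH at 16.400° from the x-axis; with |KH| = 25.3, H = (14.071, -4.2699). ∠KHZ = 126.1° gives HZ at 70.300° from the x-axis; with |HZ| = 25.0, Z = (22.498, 19.267). HZ ⟂ ZJ, so ZJ runs at 160.30°; with |ZJ| = 9.2, J = (13.837, 22.368). ∠ZJS = 127.2° gives JS at -146.90° from the x-axis; with |JS| = 27.7, S = (-9.3679, 7.2411). Then |LS| = |S − L| = 8.0000.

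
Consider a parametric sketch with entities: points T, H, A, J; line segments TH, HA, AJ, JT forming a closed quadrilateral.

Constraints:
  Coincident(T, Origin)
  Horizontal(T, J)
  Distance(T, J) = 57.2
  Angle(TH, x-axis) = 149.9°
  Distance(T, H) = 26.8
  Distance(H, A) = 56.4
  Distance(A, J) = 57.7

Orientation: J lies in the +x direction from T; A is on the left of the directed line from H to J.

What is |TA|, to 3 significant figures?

51.5

T is at the origin; TJ is horizontal with |TJ| = 57.2 and J in +x, so J = (57.2, 0). TH runs at 149.9° with |TH| = 26.8, so H = (-23.2, 13.4). A is determined by |HA| = 56.4 and |AJ| = 57.7 together: it lies at the intersection of circle(H, 56.4) and circle(J, 57.7). With |HJ| = 81.5, the foot of the radical line on HJ is 39.8 from H and the perpendicular offset is √(56.4² − 39.8²) = 39.9. Taking the left-of-HJ solution: A = (22.7, 46.2).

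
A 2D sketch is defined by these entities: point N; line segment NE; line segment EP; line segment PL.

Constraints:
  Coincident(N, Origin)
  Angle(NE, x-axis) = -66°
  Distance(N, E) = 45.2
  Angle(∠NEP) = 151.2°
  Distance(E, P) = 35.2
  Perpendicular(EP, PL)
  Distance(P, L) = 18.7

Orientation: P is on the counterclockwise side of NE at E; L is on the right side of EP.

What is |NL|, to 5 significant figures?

85.057

N is at the origin; NE runs at -66.0° with length 45.2, so E = 45.2·(cos -66.0°, sin -66.0°) = (18.384, -41.292). ∠NEP = 151.2°, so EP runs at -66.0° + (180° − 151.2°) = -37.200° from the x-axis; with |EP| = 35.2, P = E + 35.2·(cos -37.200°, sin -37.200°) = (46.422, -62.574). EP is perpendicular to PL; with |PL| = 18.7 on the right of EP, L = P + 18.7·(-0.60460, -0.79653) = (35.116, -77.469). Then |NL| = |L − N| = 85.057.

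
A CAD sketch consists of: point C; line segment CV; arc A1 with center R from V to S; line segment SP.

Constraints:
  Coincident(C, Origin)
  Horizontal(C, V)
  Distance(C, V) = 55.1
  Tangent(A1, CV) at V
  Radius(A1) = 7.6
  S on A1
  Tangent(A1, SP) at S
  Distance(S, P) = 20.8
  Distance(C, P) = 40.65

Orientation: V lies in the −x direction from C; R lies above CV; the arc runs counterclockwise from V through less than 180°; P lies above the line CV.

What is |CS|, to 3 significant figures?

49.3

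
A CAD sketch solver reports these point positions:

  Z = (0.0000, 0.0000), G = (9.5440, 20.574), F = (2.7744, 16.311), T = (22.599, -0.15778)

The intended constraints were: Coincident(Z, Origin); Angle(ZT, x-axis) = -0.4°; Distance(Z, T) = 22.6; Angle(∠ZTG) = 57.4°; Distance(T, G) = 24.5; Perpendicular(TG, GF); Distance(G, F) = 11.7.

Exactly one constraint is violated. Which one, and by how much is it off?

Distance(G, F) = 11.7 — off by 3.70.

Z = (0.00, 0.00) ✓; ZT at -0.4000° ✓; |ZT| = 22.60 ✓; ∠ZTG = 57.40° ✓; |TG| = 24.50 ✓; ∠(TG, GF) = 90.00° ✓; |GF| = 8.000 ✗.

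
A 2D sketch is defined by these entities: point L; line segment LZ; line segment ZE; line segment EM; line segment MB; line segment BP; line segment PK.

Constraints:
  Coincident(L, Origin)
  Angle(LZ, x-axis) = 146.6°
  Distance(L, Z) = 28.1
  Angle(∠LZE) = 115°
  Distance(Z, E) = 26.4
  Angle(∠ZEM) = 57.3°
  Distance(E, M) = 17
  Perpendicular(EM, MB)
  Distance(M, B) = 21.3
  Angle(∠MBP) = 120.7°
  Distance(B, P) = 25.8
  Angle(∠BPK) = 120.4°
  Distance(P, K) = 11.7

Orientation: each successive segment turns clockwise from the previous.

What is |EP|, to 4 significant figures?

34.86

EM is perpendicular to MB, so MB runs at -131.1°; with |MB| = 21.3, B = (-20.79, 14.36). ∠MBP = 120.7° gives BP at 169.6° from the x-axis; with |BP| = 25.8, P = (-46.17, 19.02). Then |EP| = |P − E| = 34.86.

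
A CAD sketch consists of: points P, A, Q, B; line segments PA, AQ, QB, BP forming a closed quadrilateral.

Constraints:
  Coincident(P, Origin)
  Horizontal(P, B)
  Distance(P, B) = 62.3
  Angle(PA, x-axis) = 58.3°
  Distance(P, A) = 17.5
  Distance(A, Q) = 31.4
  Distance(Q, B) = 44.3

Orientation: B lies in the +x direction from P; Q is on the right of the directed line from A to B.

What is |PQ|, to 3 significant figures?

25.0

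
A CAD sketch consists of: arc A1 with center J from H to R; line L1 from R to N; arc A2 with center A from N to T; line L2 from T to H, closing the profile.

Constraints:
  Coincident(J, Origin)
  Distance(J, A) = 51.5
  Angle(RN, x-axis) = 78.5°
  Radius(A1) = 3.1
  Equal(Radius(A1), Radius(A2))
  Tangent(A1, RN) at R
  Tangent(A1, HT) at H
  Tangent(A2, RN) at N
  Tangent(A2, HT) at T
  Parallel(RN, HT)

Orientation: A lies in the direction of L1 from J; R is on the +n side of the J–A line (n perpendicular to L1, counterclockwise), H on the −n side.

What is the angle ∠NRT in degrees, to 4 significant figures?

6.865°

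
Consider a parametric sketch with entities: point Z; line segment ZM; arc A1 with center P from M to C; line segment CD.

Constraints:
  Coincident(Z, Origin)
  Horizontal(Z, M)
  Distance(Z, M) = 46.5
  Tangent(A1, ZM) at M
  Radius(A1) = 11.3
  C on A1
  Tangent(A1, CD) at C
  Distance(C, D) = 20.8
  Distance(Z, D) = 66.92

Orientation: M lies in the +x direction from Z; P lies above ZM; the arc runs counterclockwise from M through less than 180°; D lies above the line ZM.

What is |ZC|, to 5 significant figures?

58.732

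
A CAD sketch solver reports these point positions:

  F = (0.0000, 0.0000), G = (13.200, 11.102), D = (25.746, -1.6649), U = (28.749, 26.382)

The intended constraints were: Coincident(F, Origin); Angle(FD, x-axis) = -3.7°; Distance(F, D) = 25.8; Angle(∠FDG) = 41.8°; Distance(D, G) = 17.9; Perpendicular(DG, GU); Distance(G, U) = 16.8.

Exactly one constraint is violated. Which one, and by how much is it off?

Distance(G, U) = 16.8 — off by 5.00.

F = (0.00, 0.00) ✓; FD at -3.700° ✓; |FD| = 25.80 ✓; ∠FDG = 41.80° ✓; |DG| = 17.90 ✓; ∠(DG, GU) = 90.00° ✓; |GU| = 21.80 ✗.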